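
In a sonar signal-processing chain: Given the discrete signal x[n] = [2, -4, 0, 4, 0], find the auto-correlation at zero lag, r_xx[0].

The auto-correlation at zero lag r_xx[0] equals the signal energy.
r_xx[0] = sum of x[n]^2 = 2^2 + (-4)^2 + 0^2 + 4^2 + 0^2
= 4 + 16 + 0 + 16 + 0 = 36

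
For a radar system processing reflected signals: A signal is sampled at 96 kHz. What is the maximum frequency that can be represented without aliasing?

The maximum frequency that can be represented without aliasing
is the Nyquist frequency: f_max = f_s / 2 = 96 kHz / 2 = 48 kHz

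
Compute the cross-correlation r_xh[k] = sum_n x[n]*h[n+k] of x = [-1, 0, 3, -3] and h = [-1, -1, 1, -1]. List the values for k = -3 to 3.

Both sequences indexed from 0 and zero outside their support.
Lags with overlap: k = -3 to 3.
  r_xh[-3] = x[3]*h[0] = 3
  r_xh[-2] = x[2]*h[0] + x[3]*h[1] = 0
  r_xh[-1] = x[1]*h[0] + x[2]*h[1] + x[3]*h[2] = -6
  r_xh[0] = x[0]*h[0] + x[1]*h[1] + x[2]*h[2] + x[3]*h[3] = 7
  r_xh[1] = x[0]*h[1] + x[1]*h[2] + x[2]*h[3] = -2
  r_xh[2] = x[0]*h[2] + x[1]*h[3] = -1
  r_xh[3] = x[0]*h[3] = 1
r_xh = [3, 0, -6, 7, -2, -1, 1] (for k = -3, ..., 3)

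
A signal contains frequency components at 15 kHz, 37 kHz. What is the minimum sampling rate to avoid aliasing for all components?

The highest frequency component is f_max = 37 kHz.
Nyquist rate = 2 * f_max = 2 * 37 kHz = 74 kHz.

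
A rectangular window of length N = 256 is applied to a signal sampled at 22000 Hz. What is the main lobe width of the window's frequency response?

For a rectangular window of length N,
the main lobe width in frequency is 2*f_s/N.
= 2*22000/256 = 1375/8 Hz
This determines the minimum frequency separation for resolving two sinusoids.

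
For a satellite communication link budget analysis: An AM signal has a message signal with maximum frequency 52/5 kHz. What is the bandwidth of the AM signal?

In AM (double-sideband), the bandwidth is twice the message frequency.
BW = 2 * f_m = 2 * 52/5 kHz = 104/5 kHz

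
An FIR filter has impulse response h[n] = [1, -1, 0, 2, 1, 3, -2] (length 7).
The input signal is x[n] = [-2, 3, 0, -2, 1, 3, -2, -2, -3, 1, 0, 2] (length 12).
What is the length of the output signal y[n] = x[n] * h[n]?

For linear convolution, the output length is:
len(y) = len(x) + len(h) - 1 = 12 + 7 - 1 = 18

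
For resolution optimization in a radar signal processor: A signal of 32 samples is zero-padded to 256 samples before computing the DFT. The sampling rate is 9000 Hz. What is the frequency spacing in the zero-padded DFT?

Original DFT: N = 32, resolution = f_s/N = 9000/32 = 1125/4 Hz
Zero-padded DFT: N = 256, resolution = f_s/N = 9000/256 = 1125/32 Hz
Zero-padding interpolates the spectrum (finer frequency grid)
but does NOT improve the true spectral resolution (ability to resolve close frequencies).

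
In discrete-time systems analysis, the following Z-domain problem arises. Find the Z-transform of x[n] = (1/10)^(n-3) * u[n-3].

Time-shifting property: if X(z) = Z{x[n]}, then Z{x[n-d]} = z^(-d) * X(z)
X(z) = z/(z - 1/10) for x[n] = (1/10)^n * u[n]
Z{x[n-3]} = z^(-3) * z/(z - 1/10) = z^(-2)/(z - 1/10)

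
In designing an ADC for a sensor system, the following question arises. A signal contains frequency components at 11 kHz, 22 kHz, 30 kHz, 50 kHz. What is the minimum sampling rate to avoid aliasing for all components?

The highest frequency component is f_max = 50 kHz.
Nyquist rate = 2 * f_max = 2 * 50 kHz = 100 kHz.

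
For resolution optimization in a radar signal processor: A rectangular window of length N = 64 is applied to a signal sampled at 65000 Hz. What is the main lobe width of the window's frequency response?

For a rectangular window of length N,
the main lobe width in frequency is 2*f_s/N.
= 2*65000/64 = 8125/4 Hz
This determines the minimum frequency separation for resolving two sinusoids.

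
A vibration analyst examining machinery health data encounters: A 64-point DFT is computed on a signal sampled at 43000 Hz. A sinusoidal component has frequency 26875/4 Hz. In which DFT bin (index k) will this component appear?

DFT frequency resolution = f_s/N = 43000/64 = 5375/8 Hz
Bin index k = f_signal / resolution = 26875/4 / 5375/8 = 10
The signal frequency 26875/4 Hz falls in DFT bin k = 10.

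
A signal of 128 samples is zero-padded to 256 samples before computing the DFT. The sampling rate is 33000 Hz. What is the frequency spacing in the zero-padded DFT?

Original DFT: N = 128, resolution = f_s/N = 33000/128 = 4125/16 Hz
Zero-padded DFT: N = 256, resolution = f_s/N = 33000/256 = 4125/32 Hz
Zero-padding interpolates the spectrum (finer frequency grid)
but does NOT improve the true spectral resolution (ability to resolve close frequencies).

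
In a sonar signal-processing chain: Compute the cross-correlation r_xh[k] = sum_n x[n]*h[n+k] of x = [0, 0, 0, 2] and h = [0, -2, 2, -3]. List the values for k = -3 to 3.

Both sequences indexed from 0 and zero outside their support.
Lags with overlap: k = -3 to 3.
  r_xh[-3] = x[3]*h[0] = 0
  r_xh[-2] = x[2]*h[0] + x[3]*h[1] = -4
  r_xh[-1] = x[1]*h[0] + x[2]*h[1] + x[3]*h[2] = 4
  r_xh[0] = x[0]*h[0] + x[1]*h[1] + x[2]*h[2] + x[3]*h[3] = -6
  r_xh[1] = x[0]*h[1] + x[1]*h[2] + x[2]*h[3] = 0
  r_xh[2] = x[0]*h[2] + x[1]*h[3] = 0
  r_xh[3] = x[0]*h[3] = 0
r_xh = [0, -4, 4, -6, 0, 0, 0] (for k = -3, ..., 3)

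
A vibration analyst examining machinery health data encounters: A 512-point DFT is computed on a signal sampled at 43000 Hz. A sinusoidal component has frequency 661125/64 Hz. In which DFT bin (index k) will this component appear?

DFT frequency resolution = f_s/N = 43000/512 = 5375/64 Hz
Bin index k = f_signal / resolution = 661125/64 / 5375/64 = 123
The signal frequency 661125/64 Hz falls in DFT bin k = 123.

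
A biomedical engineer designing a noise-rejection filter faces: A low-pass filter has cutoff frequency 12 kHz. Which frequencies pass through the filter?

A low-pass filter passes all frequencies below the cutoff frequency 12 kHz and attenuates higher frequencies.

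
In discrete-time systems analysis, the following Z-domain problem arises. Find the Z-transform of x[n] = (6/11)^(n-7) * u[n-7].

Time-shifting property: if X(z) = Z{x[n]}, then Z{x[n-d]} = z^(-d) * X(z)
X(z) = z/(z - 6/11) for x[n] = (6/11)^n * u[n]
Z{x[n-7]} = z^(-7) * z/(z - 6/11) = z^(-6)/(z - 6/11)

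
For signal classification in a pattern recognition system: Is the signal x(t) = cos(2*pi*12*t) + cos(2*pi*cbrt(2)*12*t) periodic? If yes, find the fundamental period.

f1 = 12 Hz, f2 = 12*cbrt(2) Hz
Ratio f2/f1 = cbrt(2), which is irrational.
Since the frequency ratio is irrational, no common period exists.
The signal is not periodic.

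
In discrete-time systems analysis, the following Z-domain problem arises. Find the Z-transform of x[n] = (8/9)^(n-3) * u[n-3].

Time-shifting property: if X(z) = Z{x[n]}, then Z{x[n-d]} = z^(-d) * X(z)
X(z) = z/(z - 8/9) for x[n] = (8/9)^n * u[n]
Z{x[n-3]} = z^(-3) * z/(z - 8/9) = z^(-2)/(z - 8/9)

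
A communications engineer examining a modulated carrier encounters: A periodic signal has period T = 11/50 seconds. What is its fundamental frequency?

The fundamental frequency is the reciprocal of the period.
f = 1/T = 1/(11/50) = 50/11 Hz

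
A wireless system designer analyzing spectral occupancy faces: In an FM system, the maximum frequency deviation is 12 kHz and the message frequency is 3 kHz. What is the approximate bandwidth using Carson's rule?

Carson's rule: BW = 2*(delta_f + f_m)
= 2*(12 + 3) kHz = 30 kHz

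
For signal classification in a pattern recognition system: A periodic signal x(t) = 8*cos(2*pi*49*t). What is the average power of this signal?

Average power of A*cos(wt) is A^2/2.
P = 8^2 / 2 = 64/2 = 32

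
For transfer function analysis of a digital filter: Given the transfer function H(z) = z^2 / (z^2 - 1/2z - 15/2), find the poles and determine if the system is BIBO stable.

Poles are roots of the denominator: z^2 - 1/2z - 15/2 = 0.
Quadratic formula: z = [-(-1/2) +/- sqrt((-1/2)^2 - 4*(-15/2))] / 2
Discriminant = 1/4 + 30 = 121/4; sqrt = 11/2.
z = (1/2 +/- 11/2) / 2 => z = 3 or z = -5/2.
|p1| = 5/2, |p2| = 3.
For BIBO stability, all poles must lie inside the unit circle (|p| < 1).
System is UNSTABLE since at least one |p| >= 1.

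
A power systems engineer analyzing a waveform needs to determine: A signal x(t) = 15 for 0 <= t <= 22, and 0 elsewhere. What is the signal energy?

Energy = integral of |x(t)|^2 dt over the signal duration
= 15^2 * 22 = 225 * 22 = 4950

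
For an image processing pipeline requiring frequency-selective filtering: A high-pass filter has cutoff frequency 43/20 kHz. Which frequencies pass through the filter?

A high-pass filter passes all frequencies above the cutoff frequency 43/20 kHz and attenuates lower frequencies.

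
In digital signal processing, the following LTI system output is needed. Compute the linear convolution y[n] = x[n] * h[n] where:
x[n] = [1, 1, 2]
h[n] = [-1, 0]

y[n] = sum_k x[k]*h[n-k]. Output length = len(x) + len(h) - 1 = 3 + 2 - 1 = 4.
y[0] = 1*-1 = -1
y[1] = 1*-1 + 1*0 = -1
y[2] = 2*-1 + 1*0 = -2
y[3] = 2*0 = 0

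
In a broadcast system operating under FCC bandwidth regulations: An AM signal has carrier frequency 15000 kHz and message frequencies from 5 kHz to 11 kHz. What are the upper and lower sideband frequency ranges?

Upper sideband (USB) = fc + [fm_low, fm_high] = 15000 + [5, 11] = [15005, 15011] kHz
Lower sideband (LSB) = fc - [fm_high, fm_low] = 15000 - [11, 5] = [14989, 14995] kHz
Total occupied spectrum: 14989 kHz to 15011 kHz (plus carrier at 15000 kHz)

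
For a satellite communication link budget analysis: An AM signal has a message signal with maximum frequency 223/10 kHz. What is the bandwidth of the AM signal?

In AM (double-sideband), the bandwidth is twice the message frequency.
BW = 2 * f_m = 2 * 223/10 kHz = 223/5 kHz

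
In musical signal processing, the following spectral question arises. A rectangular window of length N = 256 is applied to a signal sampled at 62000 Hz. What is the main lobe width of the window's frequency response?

For a rectangular window of length N,
the main lobe width in frequency is 2*f_s/N.
= 2*62000/256 = 3875/8 Hz
This determines the minimum frequency separation for resolving two sinusoids.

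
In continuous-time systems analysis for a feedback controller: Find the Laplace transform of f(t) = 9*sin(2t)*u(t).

Standard pair: sin(wt)*u(t) <-> w/(s^2+w^2)
With w = 2: L{9*sin(2t)*u(t)} = 18/(s^2+4)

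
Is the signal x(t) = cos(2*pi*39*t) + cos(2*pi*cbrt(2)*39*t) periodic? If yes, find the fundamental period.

f1 = 39 Hz, f2 = 39*cbrt(2) Hz
Ratio f2/f1 = cbrt(2), which is irrational.
Since the frequency ratio is irrational, no common period exists.
The signal is not periodic.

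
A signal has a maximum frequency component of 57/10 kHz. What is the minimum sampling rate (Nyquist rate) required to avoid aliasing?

By the Nyquist-Shannon sampling theorem,
the minimum sampling rate (Nyquist rate) must be at least 2 * f_max.
Nyquist rate = 2 * 57/10 kHz = 57/5 kHz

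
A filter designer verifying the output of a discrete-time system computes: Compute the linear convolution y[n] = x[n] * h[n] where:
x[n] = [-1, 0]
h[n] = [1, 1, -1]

y[n] = sum_k x[k]*h[n-k]. Output length = len(x) + len(h) - 1 = 2 + 3 - 1 = 4.
y[0] = -1*1 = -1
y[1] = 0*1 + -1*1 = -1
y[2] = 0*1 + -1*-1 = 1
y[3] = 0*-1 = 0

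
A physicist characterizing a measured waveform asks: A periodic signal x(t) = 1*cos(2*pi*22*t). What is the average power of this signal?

Average power of A*cos(wt) is A^2/2.
P = 1^2 / 2 = 1/2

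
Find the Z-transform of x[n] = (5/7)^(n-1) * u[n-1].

Time-shifting property: if X(z) = Z{x[n]}, then Z{x[n-d]} = z^(-d) * X(z)
X(z) = z/(z - 5/7) for x[n] = (5/7)^n * u[n]
Z{x[n-1]} = z^(-1) * z/(z - 5/7) = 1/(z - 5/7)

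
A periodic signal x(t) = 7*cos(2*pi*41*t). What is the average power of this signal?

Average power of A*cos(wt) is A^2/2.
P = 7^2 / 2 = 49/2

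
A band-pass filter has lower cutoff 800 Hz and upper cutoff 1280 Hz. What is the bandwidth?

Bandwidth = f_high - f_low
= 1280 Hz - 800 Hz = 480 Hz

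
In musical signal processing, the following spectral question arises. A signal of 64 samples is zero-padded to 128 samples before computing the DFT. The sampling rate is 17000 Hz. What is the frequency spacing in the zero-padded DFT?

Original DFT: N = 64, resolution = f_s/N = 17000/64 = 2125/8 Hz
Zero-padded DFT: N = 128, resolution = f_s/N = 17000/128 = 2125/16 Hz
Zero-padding interpolates the spectrum (finer frequency grid)
but does NOT improve the true spectral resolution (ability to resolve close frequencies).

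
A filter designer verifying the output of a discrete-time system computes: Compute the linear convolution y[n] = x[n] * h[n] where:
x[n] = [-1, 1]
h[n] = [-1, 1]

y[n] = sum_k x[k]*h[n-k]. Output length = len(x) + len(h) - 1 = 2 + 2 - 1 = 3.
y[0] = -1*-1 = 1
y[1] = 1*-1 + -1*1 = -2
y[2] = 1*1 = 1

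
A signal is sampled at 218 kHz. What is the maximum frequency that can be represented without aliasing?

The maximum frequency that can be represented without aliasing
is the Nyquist frequency: f_max = f_s / 2 = 218 kHz / 2 = 109 kHz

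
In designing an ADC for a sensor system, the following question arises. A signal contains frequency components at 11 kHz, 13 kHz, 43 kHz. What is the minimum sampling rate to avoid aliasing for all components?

The highest frequency component is f_max = 43 kHz.
Nyquist rate = 2 * f_max = 2 * 43 kHz = 86 kHz.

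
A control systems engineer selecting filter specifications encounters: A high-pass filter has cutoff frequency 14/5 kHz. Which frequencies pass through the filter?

A high-pass filter passes all frequencies above the cutoff frequency 14/5 kHz and attenuates lower frequencies.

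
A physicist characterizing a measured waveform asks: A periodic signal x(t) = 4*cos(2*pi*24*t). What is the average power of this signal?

Average power of A*cos(wt) is A^2/2.
P = 4^2 / 2 = 16/2 = 8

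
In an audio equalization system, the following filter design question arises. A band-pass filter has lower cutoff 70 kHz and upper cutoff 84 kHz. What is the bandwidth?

Bandwidth = f_high - f_low
= 84 kHz - 70 kHz = 14 kHz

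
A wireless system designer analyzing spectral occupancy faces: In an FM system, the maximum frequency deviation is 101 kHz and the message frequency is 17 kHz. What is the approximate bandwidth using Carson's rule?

Carson's rule: BW = 2*(delta_f + f_m)
= 2*(101 + 17) kHz = 236 kHz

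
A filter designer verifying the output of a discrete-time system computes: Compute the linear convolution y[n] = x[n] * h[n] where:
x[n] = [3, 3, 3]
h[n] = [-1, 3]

y[n] = sum_k x[k]*h[n-k]. Output length = len(x) + len(h) - 1 = 3 + 2 - 1 = 4.
y[0] = 3*-1 = -3
y[1] = 3*-1 + 3*3 = 6
y[2] = 3*-1 + 3*3 = 6
y[3] = 3*3 = 9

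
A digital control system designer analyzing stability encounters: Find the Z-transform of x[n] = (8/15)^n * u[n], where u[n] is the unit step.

The Z-transform of a^n * u[n] is z/(z-a) for |z| > |a|.
Here a = 8/15, so X(z) = z/(z - (8/15)) = 15z/(15z - 8)
ROC: |z| > 8/15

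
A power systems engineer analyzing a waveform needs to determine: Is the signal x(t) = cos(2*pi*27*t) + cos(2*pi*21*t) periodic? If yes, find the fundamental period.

f1 = 27 Hz, f2 = 21 Hz
Period T1 = 1/27, T2 = 1/21
Ratio T1/T2 = 21/27, which is rational.
The signal is periodic with fundamental period T = 1/GCD(27,21) = 1/3 s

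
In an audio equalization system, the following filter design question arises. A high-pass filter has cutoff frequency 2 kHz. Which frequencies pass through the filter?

A high-pass filter passes all frequencies above the cutoff frequency 2 kHz and attenuates lower frequencies.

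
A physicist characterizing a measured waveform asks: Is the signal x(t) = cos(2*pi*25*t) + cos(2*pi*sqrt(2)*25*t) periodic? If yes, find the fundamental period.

f1 = 25 Hz, f2 = 25*sqrt(2) Hz
Ratio f2/f1 = sqrt(2), which is irrational.
Since the frequency ratio is irrational, no common period exists.
The signal is not periodic.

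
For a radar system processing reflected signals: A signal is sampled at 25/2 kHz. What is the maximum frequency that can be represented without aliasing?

The maximum frequency that can be represented without aliasing
is the Nyquist frequency: f_max = f_s / 2 = 25/2 kHz / 2 = 25/4 kHz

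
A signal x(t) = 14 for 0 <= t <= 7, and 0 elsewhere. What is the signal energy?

Energy = integral of |x(t)|^2 dt over the signal duration
= 14^2 * 7 = 196 * 7 = 1372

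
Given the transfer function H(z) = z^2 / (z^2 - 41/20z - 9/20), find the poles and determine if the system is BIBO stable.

Poles are roots of the denominator: z^2 - 41/20z - 9/20 = 0.
Quadratic formula: z = [-(-41/20) +/- sqrt((-41/20)^2 - 4*(-9/20))] / 2
Discriminant = 1681/400 + 9/5 = 2401/400; sqrt = 49/20.
z = (41/20 +/- 49/20) / 2 => z = 9/4 or z = -1/5.
|p1| = 9/4, |p2| = 1/5.
For BIBO stability, all poles must lie inside the unit circle (|p| < 1).
System is UNSTABLE since at least one |p| >= 1.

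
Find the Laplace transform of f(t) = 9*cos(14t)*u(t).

Standard pair: cos(wt)*u(t) <-> s/(s^2+w^2)
With w = 14: L{9*cos(14t)*u(t)} = 9s/(s^2+196)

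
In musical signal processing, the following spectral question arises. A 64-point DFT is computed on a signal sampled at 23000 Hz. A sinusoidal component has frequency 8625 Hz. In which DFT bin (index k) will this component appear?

DFT frequency resolution = f_s/N = 23000/64 = 2875/8 Hz
Bin index k = f_signal / resolution = 8625 / 2875/8 = 24
The signal frequency 8625 Hz falls in DFT bin k = 24.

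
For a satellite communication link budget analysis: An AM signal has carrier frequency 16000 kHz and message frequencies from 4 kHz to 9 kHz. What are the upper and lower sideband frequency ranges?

Upper sideband (USB) = fc + [fm_low, fm_high] = 16000 + [4, 9] = [16004, 16009] kHz
Lower sideband (LSB) = fc - [fm_high, fm_low] = 16000 - [9, 4] = [15991, 15996] kHz
Total occupied spectrum: 15991 kHz to 16009 kHz (plus carrier at 16000 kHz)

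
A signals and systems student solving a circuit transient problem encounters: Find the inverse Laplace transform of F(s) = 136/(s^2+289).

Standard pair: w/(s^2+w^2) <-> sin(wt)*u(t)
Recognize w^2 = 289, so w = 17; numerator 136 = 8*17.
f(t) = 8*sin(17t)*u(t)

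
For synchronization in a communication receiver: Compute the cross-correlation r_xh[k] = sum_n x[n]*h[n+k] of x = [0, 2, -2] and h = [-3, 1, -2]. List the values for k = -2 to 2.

Both sequences indexed from 0 and zero outside their support.
Lags with overlap: k = -2 to 2.
  r_xh[-2] = x[2]*h[0] = 6
  r_xh[-1] = x[1]*h[0] + x[2]*h[1] = -8
  r_xh[0] = x[0]*h[0] + x[1]*h[1] + x[2]*h[2] = 6
  r_xh[1] = x[0]*h[1] + x[1]*h[2] = -4
  r_xh[2] = x[0]*h[2] = 0
r_xh = [6, -8, 6, -4, 0] (for k = -2, ..., 2)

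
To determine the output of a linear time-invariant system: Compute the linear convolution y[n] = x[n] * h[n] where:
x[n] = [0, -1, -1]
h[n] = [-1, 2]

y[n] = sum_k x[k]*h[n-k]. Output length = len(x) + len(h) - 1 = 3 + 2 - 1 = 4.
y[0] = 0*-1 = 0
y[1] = -1*-1 + 0*2 = 1
y[2] = -1*-1 + -1*2 = -1
y[3] = -1*2 = -2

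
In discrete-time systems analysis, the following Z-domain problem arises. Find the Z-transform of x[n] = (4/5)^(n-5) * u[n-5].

Time-shifting property: if X(z) = Z{x[n]}, then Z{x[n-d]} = z^(-d) * X(z)
X(z) = z/(z - 4/5) for x[n] = (4/5)^n * u[n]
Z{x[n-5]} = z^(-5) * z/(z - 4/5) = z^(-4)/(z - 4/5)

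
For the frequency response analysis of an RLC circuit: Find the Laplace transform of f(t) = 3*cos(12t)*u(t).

Standard pair: cos(wt)*u(t) <-> s/(s^2+w^2)
With w = 12: L{3*cos(12t)*u(t)} = 3s/(s^2+144)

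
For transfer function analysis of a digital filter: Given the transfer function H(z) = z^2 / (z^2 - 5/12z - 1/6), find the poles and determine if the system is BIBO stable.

Poles are roots of the denominator: z^2 - 5/12z - 1/6 = 0.
Quadratic formula: z = [-(-5/12) +/- sqrt((-5/12)^2 - 4*(-1/6))] / 2
Discriminant = 25/144 + 2/3 = 121/144; sqrt = 11/12.
z = (5/12 +/- 11/12) / 2 => z = 2/3 or z = -1/4.
|p1| = 2/3, |p2| = 1/4.
For BIBO stability, all poles must lie inside the unit circle (|p| < 1).
System is STABLE since both |p| < 1.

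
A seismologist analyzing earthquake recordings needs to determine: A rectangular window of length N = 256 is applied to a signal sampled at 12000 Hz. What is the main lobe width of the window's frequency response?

For a rectangular window of length N,
the main lobe width in frequency is 2*f_s/N.
= 2*12000/256 = 375/4 Hz
This determines the minimum frequency separation for resolving two sinusoids.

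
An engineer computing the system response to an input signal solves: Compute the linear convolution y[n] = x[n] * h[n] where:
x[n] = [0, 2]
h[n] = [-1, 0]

y[n] = sum_k x[k]*h[n-k]. Output length = len(x) + len(h) - 1 = 2 + 2 - 1 = 3.
y[0] = 0*-1 = 0
y[1] = 2*-1 + 0*0 = -2
y[2] = 2*0 = 0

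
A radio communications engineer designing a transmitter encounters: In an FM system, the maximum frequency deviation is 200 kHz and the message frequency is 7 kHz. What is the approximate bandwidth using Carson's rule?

Carson's rule: BW = 2*(delta_f + f_m)
= 2*(200 + 7) kHz = 414 kHz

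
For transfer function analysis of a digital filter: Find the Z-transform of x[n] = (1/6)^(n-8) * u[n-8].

Time-shifting property: if X(z) = Z{x[n]}, then Z{x[n-d]} = z^(-d) * X(z)
X(z) = z/(z - 1/6) for x[n] = (1/6)^n * u[n]
Z{x[n-8]} = z^(-8) * z/(z - 1/6) = z^(-7)/(z - 1/6)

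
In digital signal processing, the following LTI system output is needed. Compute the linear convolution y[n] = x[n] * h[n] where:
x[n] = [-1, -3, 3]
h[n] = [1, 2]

y[n] = sum_k x[k]*h[n-k]. Output length = len(x) + len(h) - 1 = 3 + 2 - 1 = 4.
y[0] = -1*1 = -1
y[1] = -3*1 + -1*2 = -5
y[2] = 3*1 + -3*2 = -3
y[3] = 3*2 = 6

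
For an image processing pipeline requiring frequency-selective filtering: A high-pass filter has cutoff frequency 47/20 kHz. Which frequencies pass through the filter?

A high-pass filter passes all frequencies above the cutoff frequency 47/20 kHz and attenuates lower frequencies.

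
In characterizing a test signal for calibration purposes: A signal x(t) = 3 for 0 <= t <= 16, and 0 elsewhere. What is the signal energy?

Energy = integral of |x(t)|^2 dt over the signal duration
= 3^2 * 16 = 9 * 16 = 144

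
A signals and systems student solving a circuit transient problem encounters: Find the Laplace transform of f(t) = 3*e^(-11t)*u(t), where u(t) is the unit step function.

Standard Laplace transform pair:
e^(-at)*u(t) <-> 1/(s+a)
With a = 11: L{3*e^(-11t)*u(t)} = 3/(s+11), ROC: Re(s) > -11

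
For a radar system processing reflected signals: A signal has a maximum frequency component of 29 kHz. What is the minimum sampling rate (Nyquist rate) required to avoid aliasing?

By the Nyquist-Shannon sampling theorem,
the minimum sampling rate (Nyquist rate) must be at least 2 * f_max.
Nyquist rate = 2 * 29 kHz = 58 kHz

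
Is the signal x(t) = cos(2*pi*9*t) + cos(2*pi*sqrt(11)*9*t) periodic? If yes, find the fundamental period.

f1 = 9 Hz, f2 = 9*sqrt(11) Hz
Ratio f2/f1 = sqrt(11), which is irrational.
Since the frequency ratio is irrational, no common period exists.
The signal is not periodic.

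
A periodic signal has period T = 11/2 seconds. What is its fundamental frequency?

The fundamental frequency is the reciprocal of the period.
f = 1/T = 1/(11/2) = 2/11 Hz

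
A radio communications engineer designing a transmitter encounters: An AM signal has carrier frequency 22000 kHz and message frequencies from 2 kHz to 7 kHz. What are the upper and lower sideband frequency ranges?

Upper sideband (USB) = fc + [fm_low, fm_high] = 22000 + [2, 7] = [22002, 22007] kHz
Lower sideband (LSB) = fc - [fm_high, fm_low] = 22000 - [7, 2] = [21993, 21998] kHz
Total occupied spectrum: 21993 kHz to 22007 kHz (plus carrier at 22000 kHz)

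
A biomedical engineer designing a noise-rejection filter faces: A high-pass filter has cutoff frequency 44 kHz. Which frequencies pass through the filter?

A high-pass filter passes all frequencies above the cutoff frequency 44 kHz and attenuates lower frequencies.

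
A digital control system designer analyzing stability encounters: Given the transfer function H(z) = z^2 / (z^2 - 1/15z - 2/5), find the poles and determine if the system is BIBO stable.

Poles are roots of the denominator: z^2 - 1/15z - 2/5 = 0.
Quadratic formula: z = [-(-1/15) +/- sqrt((-1/15)^2 - 4*(-2/5))] / 2
Discriminant = 1/225 + 8/5 = 361/225; sqrt = 19/15.
z = (1/15 +/- 19/15) / 2 => z = 2/3 or z = -3/5.
|p1| = 2/3, |p2| = 3/5.
For BIBO stability, all poles must lie inside the unit circle (|p| < 1).
System is STABLE since both |p| < 1.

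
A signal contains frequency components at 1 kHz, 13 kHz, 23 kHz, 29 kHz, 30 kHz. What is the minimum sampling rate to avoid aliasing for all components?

The highest frequency component is f_max = 30 kHz.
Nyquist rate = 2 * f_max = 2 * 30 kHz = 60 kHz.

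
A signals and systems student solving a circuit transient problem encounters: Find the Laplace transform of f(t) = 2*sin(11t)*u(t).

Standard pair: sin(wt)*u(t) <-> w/(s^2+w^2)
With w = 11: L{2*sin(11t)*u(t)} = 22/(s^2+121)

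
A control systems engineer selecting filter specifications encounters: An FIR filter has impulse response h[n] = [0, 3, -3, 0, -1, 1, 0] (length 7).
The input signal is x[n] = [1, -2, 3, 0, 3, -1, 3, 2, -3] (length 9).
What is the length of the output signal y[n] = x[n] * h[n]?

For linear convolution, the output length is:
len(y) = len(x) + len(h) - 1 = 9 + 7 - 1 = 15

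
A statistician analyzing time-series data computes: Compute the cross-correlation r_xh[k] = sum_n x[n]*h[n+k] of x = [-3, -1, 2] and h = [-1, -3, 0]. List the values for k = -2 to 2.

Both sequences indexed from 0 and zero outside their support.
Lags with overlap: k = -2 to 2.
  r_xh[-2] = x[2]*h[0] = -2
  r_xh[-1] = x[1]*h[0] + x[2]*h[1] = -5
  r_xh[0] = x[0]*h[0] + x[1]*h[1] + x[2]*h[2] = 6
  r_xh[1] = x[0]*h[1] + x[1]*h[2] = 9
  r_xh[2] = x[0]*h[2] = 0
r_xh = [-2, -5, 6, 9, 0] (for k = -2, ..., 2)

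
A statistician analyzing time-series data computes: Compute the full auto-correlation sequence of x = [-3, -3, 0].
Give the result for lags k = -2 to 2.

r_xx[k] = sum_m x[m]*x[m+k], indexed from 0, for k = -2 to 2:
  r_xx[-2] = x[2]*x[0] = 0
  r_xx[-1] = x[1]*x[0] + x[2]*x[1] = 9
  r_xx[0] = x[0]*x[0] + x[1]*x[1] + x[2]*x[2] = 18
  r_xx[1] = x[0]*x[1] + x[1]*x[2] = 9
  r_xx[2] = x[0]*x[2] = 0
r_xx = [0, 9, 18, 9, 0]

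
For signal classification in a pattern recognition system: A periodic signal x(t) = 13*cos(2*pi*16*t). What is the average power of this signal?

Average power of A*cos(wt) is A^2/2.
P = 13^2 / 2 = 169/2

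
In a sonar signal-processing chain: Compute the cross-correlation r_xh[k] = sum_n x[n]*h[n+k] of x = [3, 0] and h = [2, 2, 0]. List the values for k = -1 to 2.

Both sequences indexed from 0 and zero outside their support.
Lags with overlap: k = -1 to 2.
  r_xh[-1] = x[1]*h[0] = 0
  r_xh[0] = x[0]*h[0] + x[1]*h[1] = 6
  r_xh[1] = x[0]*h[1] + x[1]*h[2] = 6
  r_xh[2] = x[0]*h[2] = 0
r_xh = [0, 6, 6, 0] (for k = -1, ..., 2)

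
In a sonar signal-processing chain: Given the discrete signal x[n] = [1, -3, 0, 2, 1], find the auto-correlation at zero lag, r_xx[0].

The auto-correlation at zero lag r_xx[0] equals the signal energy.
r_xx[0] = sum of x[n]^2 = 1^2 + (-3)^2 + 0^2 + 2^2 + 1^2
= 1 + 9 + 0 + 4 + 1 = 15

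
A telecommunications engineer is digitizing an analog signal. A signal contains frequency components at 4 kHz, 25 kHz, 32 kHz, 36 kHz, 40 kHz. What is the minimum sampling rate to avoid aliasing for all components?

The highest frequency component is f_max = 40 kHz.
Nyquist rate = 2 * f_max = 2 * 40 kHz = 80 kHz.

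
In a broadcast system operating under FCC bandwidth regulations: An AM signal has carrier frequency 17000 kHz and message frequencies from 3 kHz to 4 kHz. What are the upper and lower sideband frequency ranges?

Upper sideband (USB) = fc + [fm_low, fm_high] = 17000 + [3, 4] = [17003, 17004] kHz
Lower sideband (LSB) = fc - [fm_high, fm_low] = 17000 - [4, 3] = [16996, 16997] kHz
Total occupied spectrum: 16996 kHz to 17004 kHz (plus carrier at 17000 kHz)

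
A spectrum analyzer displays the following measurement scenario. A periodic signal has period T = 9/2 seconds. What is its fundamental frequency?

The fundamental frequency is the reciprocal of the period.
f = 1/T = 1/(9/2) = 2/9 Hz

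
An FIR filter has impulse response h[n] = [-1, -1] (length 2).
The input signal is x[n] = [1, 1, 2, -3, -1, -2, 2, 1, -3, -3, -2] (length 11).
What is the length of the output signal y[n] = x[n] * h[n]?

For linear convolution, the output length is:
len(y) = len(x) + len(h) - 1 = 11 + 2 - 1 = 12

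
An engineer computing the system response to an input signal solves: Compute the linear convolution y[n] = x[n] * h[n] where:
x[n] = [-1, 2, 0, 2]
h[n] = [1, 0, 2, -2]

y[n] = sum_k x[k]*h[n-k]. Output length = len(x) + len(h) - 1 = 4 + 4 - 1 = 7.
y[0] = -1*1 = -1
y[1] = 2*1 + -1*0 = 2
y[2] = 0*1 + 2*0 + -1*2 = -2
y[3] = 2*1 + 0*0 + 2*2 + -1*-2 = 8
y[4] = 2*0 + 0*2 + 2*-2 = -4
y[5] = 2*2 + 0*-2 = 4
y[6] = 2*-2 = -4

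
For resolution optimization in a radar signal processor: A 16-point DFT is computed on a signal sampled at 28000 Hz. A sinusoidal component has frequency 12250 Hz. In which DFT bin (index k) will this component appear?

DFT frequency resolution = f_s/N = 28000/16 = 1750 Hz
Bin index k = f_signal / resolution = 12250 / 1750 = 7
The signal frequency 12250 Hz falls in DFT bin k = 7.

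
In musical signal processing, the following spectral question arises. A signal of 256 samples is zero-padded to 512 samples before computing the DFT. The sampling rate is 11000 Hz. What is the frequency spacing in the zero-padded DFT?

Original DFT: N = 256, resolution = f_s/N = 11000/256 = 1375/32 Hz
Zero-padded DFT: N = 512, resolution = f_s/N = 11000/512 = 1375/64 Hz
Zero-padding interpolates the spectrum (finer frequency grid)
but does NOT improve the true spectral resolution (ability to resolve close frequencies).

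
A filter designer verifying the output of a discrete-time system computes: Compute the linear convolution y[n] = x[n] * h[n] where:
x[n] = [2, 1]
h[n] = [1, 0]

y[n] = sum_k x[k]*h[n-k]. Output length = len(x) + len(h) - 1 = 2 + 2 - 1 = 3.
y[0] = 2*1 = 2
y[1] = 1*1 + 2*0 = 1
y[2] = 1*0 = 0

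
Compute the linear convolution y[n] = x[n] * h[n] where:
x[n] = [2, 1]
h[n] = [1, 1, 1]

y[n] = sum_k x[k]*h[n-k]. Output length = len(x) + len(h) - 1 = 2 + 3 - 1 = 4.
y[0] = 2*1 = 2
y[1] = 1*1 + 2*1 = 3
y[2] = 1*1 + 2*1 = 3
y[3] = 1*1 = 1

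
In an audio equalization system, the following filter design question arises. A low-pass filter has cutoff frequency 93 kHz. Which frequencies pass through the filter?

A low-pass filter passes all frequencies below the cutoff frequency 93 kHz and attenuates higher frequencies.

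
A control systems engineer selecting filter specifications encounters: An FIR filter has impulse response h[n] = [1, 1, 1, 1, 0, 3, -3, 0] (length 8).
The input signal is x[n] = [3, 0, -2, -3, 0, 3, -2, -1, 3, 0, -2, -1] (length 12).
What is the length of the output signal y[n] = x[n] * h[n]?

For linear convolution, the output length is:
len(y) = len(x) + len(h) - 1 = 12 + 8 - 1 = 19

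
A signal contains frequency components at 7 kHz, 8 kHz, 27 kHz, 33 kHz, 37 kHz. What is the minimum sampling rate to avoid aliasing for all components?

The highest frequency component is f_max = 37 kHz.
Nyquist rate = 2 * f_max = 2 * 37 kHz = 74 kHz.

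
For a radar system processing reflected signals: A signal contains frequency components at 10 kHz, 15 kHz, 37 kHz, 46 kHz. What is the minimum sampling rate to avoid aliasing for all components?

The highest frequency component is f_max = 46 kHz.
Nyquist rate = 2 * f_max = 2 * 46 kHz = 92 kHz.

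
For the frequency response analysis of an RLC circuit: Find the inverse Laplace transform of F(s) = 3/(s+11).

Standard pair: k/(s+a) <-> k*e^(-at)*u(t)
With k=3, a=11: f(t) = 3*e^(-11t)*u(t)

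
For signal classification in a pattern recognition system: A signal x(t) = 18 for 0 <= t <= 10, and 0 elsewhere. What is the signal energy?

Energy = integral of |x(t)|^2 dt over the signal duration
= 18^2 * 10 = 324 * 10 = 3240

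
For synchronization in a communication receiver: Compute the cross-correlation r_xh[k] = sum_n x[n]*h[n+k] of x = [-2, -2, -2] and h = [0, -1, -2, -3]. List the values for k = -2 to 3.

Both sequences indexed from 0 and zero outside their support.
Lags with overlap: k = -2 to 3.
  r_xh[-2] = x[2]*h[0] = 0
  r_xh[-1] = x[1]*h[0] + x[2]*h[1] = 2
  r_xh[0] = x[0]*h[0] + x[1]*h[1] + x[2]*h[2] = 6
  r_xh[1] = x[0]*h[1] + x[1]*h[2] + x[2]*h[3] = 12
  r_xh[2] = x[0]*h[2] + x[1]*h[3] = 10
  r_xh[3] = x[0]*h[3] = 6
r_xh = [0, 2, 6, 12, 10, 6] (for k = -2, ..., 3)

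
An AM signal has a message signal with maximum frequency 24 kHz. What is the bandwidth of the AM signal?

In AM (double-sideband), the bandwidth is twice the message frequency.
BW = 2 * f_m = 2 * 24 kHz = 48 kHz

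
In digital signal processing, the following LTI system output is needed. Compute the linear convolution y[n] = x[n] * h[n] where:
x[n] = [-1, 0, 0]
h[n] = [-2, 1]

y[n] = sum_k x[k]*h[n-k]. Output length = len(x) + len(h) - 1 = 3 + 2 - 1 = 4.
y[0] = -1*-2 = 2
y[1] = 0*-2 + -1*1 = -1
y[2] = 0*-2 + 0*1 = 0
y[3] = 0*1 = 0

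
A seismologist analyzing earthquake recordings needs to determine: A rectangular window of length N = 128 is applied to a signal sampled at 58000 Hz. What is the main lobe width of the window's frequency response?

For a rectangular window of length N,
the main lobe width in frequency is 2*f_s/N.
= 2*58000/128 = 3625/4 Hz
This determines the minimum frequency separation for resolving two sinusoids.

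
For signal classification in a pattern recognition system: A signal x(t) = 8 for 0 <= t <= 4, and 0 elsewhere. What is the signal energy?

Energy = integral of |x(t)|^2 dt over the signal duration
= 8^2 * 4 = 64 * 4 = 256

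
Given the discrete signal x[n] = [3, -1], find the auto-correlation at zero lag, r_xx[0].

The auto-correlation at zero lag r_xx[0] equals the signal energy.
r_xx[0] = sum of x[n]^2 = 3^2 + (-1)^2
= 9 + 1 = 10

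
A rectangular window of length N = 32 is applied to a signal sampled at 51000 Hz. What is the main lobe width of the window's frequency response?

For a rectangular window of length N,
the main lobe width in frequency is 2*f_s/N.
= 2*51000/32 = 6375/2 Hz
This determines the minimum frequency separation for resolving two sinusoids.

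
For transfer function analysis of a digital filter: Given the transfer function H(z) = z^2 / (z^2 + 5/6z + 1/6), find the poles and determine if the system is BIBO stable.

Poles are roots of the denominator: z^2 + 5/6z + 1/6 = 0.
Quadratic formula: z = [-(5/6) +/- sqrt((5/6)^2 - 4*(1/6))] / 2
Discriminant = 25/36 - 2/3 = 1/36; sqrt = 1/6.
z = (-5/6 +/- 1/6) / 2 => z = -1/3 or z = -1/2.
|p1| = 1/2, |p2| = 1/3.
For BIBO stability, all poles must lie inside the unit circle (|p| < 1).
System is STABLE since both |p| < 1.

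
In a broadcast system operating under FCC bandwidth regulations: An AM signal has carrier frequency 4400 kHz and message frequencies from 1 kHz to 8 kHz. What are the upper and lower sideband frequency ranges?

Upper sideband (USB) = fc + [fm_low, fm_high] = 4400 + [1, 8] = [4401, 4408] kHz
Lower sideband (LSB) = fc - [fm_high, fm_low] = 4400 - [8, 1] = [4392, 4399] kHz
Total occupied spectrum: 4392 kHz to 4408 kHz (plus carrier at 4400 kHz)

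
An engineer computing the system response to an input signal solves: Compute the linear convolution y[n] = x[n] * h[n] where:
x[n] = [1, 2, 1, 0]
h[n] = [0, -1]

y[n] = sum_k x[k]*h[n-k]. Output length = len(x) + len(h) - 1 = 4 + 2 - 1 = 5.
y[0] = 1*0 = 0
y[1] = 2*0 + 1*-1 = -1
y[2] = 1*0 + 2*-1 = -2
y[3] = 0*0 + 1*-1 = -1
y[4] = 0*-1 = 0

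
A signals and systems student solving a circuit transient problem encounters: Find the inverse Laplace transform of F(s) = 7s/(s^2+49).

Standard pair: s/(s^2+w^2) <-> cos(wt)*u(t)
With k=7, w=7: f(t) = 7*cos(7t)*u(t)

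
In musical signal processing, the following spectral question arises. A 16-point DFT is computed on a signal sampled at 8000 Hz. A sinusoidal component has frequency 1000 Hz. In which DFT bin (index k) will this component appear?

DFT frequency resolution = f_s/N = 8000/16 = 500 Hz
Bin index k = f_signal / resolution = 1000 / 500 = 2
The signal frequency 1000 Hz falls in DFT bin k = 2.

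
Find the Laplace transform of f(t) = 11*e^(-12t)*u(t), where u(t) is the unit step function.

Standard Laplace transform pair:
e^(-at)*u(t) <-> 1/(s+a)
With a = 12: L{11*e^(-12t)*u(t)} = 11/(s+12), ROC: Re(s) > -12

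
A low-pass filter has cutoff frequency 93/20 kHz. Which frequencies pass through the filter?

A low-pass filter passes all frequencies below the cutoff frequency 93/20 kHz and attenuates higher frequencies.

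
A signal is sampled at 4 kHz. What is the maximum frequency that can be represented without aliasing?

The maximum frequency that can be represented without aliasing
is the Nyquist frequency: f_max = f_s / 2 = 4 kHz / 2 = 2 kHz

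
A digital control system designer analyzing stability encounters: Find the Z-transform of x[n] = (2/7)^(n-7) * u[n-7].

Time-shifting property: if X(z) = Z{x[n]}, then Z{x[n-d]} = z^(-d) * X(z)
X(z) = z/(z - 2/7) for x[n] = (2/7)^n * u[n]
Z{x[n-7]} = z^(-7) * z/(z - 2/7) = z^(-6)/(z - 2/7)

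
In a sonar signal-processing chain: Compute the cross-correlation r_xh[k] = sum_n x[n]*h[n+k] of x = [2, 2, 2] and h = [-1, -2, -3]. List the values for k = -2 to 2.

Both sequences indexed from 0 and zero outside their support.
Lags with overlap: k = -2 to 2.
  r_xh[-2] = x[2]*h[0] = -2
  r_xh[-1] = x[1]*h[0] + x[2]*h[1] = -6
  r_xh[0] = x[0]*h[0] + x[1]*h[1] + x[2]*h[2] = -12
  r_xh[1] = x[0]*h[1] + x[1]*h[2] = -10
  r_xh[2] = x[0]*h[2] = -6
r_xh = [-2, -6, -12, -10, -6] (for k = -2, ..., 2)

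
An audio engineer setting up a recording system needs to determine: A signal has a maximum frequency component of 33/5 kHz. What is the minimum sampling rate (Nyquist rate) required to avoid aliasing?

By the Nyquist-Shannon sampling theorem,
the minimum sampling rate (Nyquist rate) must be at least 2 * f_max.
Nyquist rate = 2 * 33/5 kHz = 66/5 kHz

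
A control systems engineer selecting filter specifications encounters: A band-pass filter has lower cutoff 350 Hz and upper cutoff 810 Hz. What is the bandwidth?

Bandwidth = f_high - f_low
= 810 Hz - 350 Hz = 460 Hz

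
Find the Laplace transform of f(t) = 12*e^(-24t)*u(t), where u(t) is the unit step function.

Standard Laplace transform pair:
e^(-at)*u(t) <-> 1/(s+a)
With a = 24: L{12*e^(-24t)*u(t)} = 12/(s+24), ROC: Re(s) > -24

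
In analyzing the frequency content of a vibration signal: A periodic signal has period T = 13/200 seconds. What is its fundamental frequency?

The fundamental frequency is the reciprocal of the period.
f = 1/T = 1/(13/200) = 200/13 Hz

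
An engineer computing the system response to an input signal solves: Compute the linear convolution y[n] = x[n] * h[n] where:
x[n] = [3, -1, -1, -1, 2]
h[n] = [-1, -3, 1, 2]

y[n] = sum_k x[k]*h[n-k]. Output length = len(x) + len(h) - 1 = 5 + 4 - 1 = 8.
y[0] = 3*-1 = -3
y[1] = -1*-1 + 3*-3 = -8
y[2] = -1*-1 + -1*-3 + 3*1 = 7
y[3] = -1*-1 + -1*-3 + -1*1 + 3*2 = 9
y[4] = 2*-1 + -1*-3 + -1*1 + -1*2 = -2
y[5] = 2*-3 + -1*1 + -1*2 = -9
y[6] = 2*1 + -1*2 = 0
y[7] = 2*2 = 4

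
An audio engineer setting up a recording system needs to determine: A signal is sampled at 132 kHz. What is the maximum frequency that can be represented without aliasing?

The maximum frequency that can be represented without aliasing
is the Nyquist frequency: f_max = f_s / 2 = 132 kHz / 2 = 66 kHz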